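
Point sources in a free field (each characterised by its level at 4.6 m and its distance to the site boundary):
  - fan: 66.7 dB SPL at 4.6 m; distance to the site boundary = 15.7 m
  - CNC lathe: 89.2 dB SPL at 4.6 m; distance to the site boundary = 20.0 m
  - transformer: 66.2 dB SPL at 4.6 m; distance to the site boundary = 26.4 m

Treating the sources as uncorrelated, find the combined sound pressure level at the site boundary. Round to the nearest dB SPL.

Apply inverse-square spreading to bring every level to the receiver, then sum 10^(L/10).
fan: 66.7 − 20·log₁₀(15.7/4.6) = 66.7 − 10.66 = 56.04 dB SPL.
CNC lathe: 89.2 − 20·log₁₀(20.0/4.6) = 89.2 − 12.77 = 76.43 dB SPL.
transformer: 66.2 − 20·log₁₀(26.4/4.6) = 66.2 − 15.18 = 51.02 dB SPL.
Σ 10^(L/10) = 4.453e+07 → L_total = 10·log₁₀(4.453e+07) = 76.49 dB SPL.

76 dB SPL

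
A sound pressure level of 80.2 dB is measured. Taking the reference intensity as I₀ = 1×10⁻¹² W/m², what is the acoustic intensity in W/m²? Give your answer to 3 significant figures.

L = 10·log₁₀(I/I₀) ⇒ I = I₀·10^(L/10) = 10⁻¹² × 10^8.02.

0.000105 W/m²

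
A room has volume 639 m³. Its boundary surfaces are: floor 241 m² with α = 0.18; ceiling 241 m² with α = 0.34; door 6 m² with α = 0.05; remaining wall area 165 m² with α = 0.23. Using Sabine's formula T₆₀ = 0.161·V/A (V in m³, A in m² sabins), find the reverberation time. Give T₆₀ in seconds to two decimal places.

0.63 s

Summing Sᵢαᵢ: 241·0.18 + 241·0.34 + 6·0.05 + 165·0.23 = 163.57 m².
T₆₀ = 0.161 × 639 / 163.57 = 0.629 s.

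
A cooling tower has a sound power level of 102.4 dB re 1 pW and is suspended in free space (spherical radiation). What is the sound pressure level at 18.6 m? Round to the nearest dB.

L_p = L_w − 10·log₁₀(4π·r²) with r = 18.6 m.
4π·r² = 4347 m², 10·log₁₀ of that is 36.382 dB.
L_p = 102.4 − 36.382 = 66.02 dB.

66 dB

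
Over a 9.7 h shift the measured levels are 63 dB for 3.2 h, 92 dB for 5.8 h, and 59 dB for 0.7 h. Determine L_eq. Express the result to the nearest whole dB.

L_eq = 10·log₁₀[(1/T)·Σ tᵢ·10^(Lᵢ/10)] with T = 9.7 h.
Σ tᵢ·10^(Lᵢ/10) = 3.2·10^(63/10) + 5.8·10^(92/10) + 0.7·10^(59/10) = 9.199e+09.
L_eq = 10·log₁₀(9.199e+09/9.7) = 89.77 dB.

90 dB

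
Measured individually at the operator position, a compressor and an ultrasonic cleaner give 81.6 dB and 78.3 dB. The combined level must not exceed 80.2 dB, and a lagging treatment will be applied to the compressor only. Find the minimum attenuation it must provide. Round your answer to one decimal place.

The untreated sources together contribute 10^(78.3/10) = 6.761e+07, i.e. 78.30 dB.
The limit corresponds to 10^(80.2/10) = 1.047e+08; subtracting the fixed part leaves 3.710e+07 for the compressor, i.e. 75.69 dB.
So the compressor must be reduced from 81.6 to 75.69 dB: IL = 5.91 dB.

5.9 dB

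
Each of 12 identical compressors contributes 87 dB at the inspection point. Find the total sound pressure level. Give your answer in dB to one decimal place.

N identical incoherent sources raise the level by 10·log₁₀ N.
L_total = 87 + 10·log₁₀(12) = 87 + 10.792 = 97.79 dB.

97.8 dB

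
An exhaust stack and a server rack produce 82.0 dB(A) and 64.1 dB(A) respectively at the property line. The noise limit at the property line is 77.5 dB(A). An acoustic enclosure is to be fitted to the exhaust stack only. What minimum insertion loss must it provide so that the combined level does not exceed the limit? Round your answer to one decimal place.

4.7 dB

Fixed contribution from the other source: Σ 10^(L/10) = 10^(64.1/10) = 2.570e+06 (64.10 dB(A)).
To meet 77.5 dB(A) overall, the treated exhaust stack may contribute at most 10^(77.5/10) − 2.570e+06 = 5.366e+07, i.e. 77.30 dB(A).
So the exhaust stack must be reduced from 82.0 to 77.30 dB(A): IL = 4.70 dB.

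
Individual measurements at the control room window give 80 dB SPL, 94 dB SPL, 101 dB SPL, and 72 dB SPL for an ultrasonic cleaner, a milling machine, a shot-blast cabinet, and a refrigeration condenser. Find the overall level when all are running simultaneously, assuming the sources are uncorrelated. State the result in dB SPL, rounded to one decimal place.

Incoherent sources combine by intensity addition: L_total = 10·log₁₀(Σ 10^(L_i/10)).
Σ 10^(L/10) = 10^(80/10) + 10^(94/10) + 10^(101/10) + 10^(72/10) = 1.522e+10.
L_total = 10·log₁₀(1.522e+10) = 101.82 dB SPL.

101.8 dB SPL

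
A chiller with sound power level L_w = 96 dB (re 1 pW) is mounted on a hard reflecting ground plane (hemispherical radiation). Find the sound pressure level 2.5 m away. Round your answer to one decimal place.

The power spreads over a hemisphere of area 2π·r², so L_p = L_w − 10·log₁₀(2π·r²).
2π·r² = 39.27 m², 10·log₁₀ of that is 15.941 dB.
L_p = 96 − 15.941 = 80.06 dB.

80.1 dB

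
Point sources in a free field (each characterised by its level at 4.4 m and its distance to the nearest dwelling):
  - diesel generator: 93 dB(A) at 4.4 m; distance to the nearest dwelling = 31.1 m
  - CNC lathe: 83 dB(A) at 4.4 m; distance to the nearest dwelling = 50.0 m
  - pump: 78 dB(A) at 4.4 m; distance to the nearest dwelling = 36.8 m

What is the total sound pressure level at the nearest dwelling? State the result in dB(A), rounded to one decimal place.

Apply inverse-square spreading to bring every level to the receiver, then sum 10^(L/10).
diesel generator: 93 − 20·log₁₀(31.1/4.4) = 93 − 16.99 = 76.01 dB(A).
CNC lathe: 83 − 20·log₁₀(50.0/4.4) = 83 − 21.11 = 61.89 dB(A).
pump: 78 − 20·log₁₀(36.8/4.4) = 78 − 18.45 = 59.55 dB(A).
Σ 10^(L/10) = 4.238e+07 → L_total = 10·log₁₀(4.238e+07) = 76.27 dB(A).

76.3 dB(A)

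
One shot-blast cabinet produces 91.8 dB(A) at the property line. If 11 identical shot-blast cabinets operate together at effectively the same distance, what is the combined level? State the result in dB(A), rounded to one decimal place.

With 11 equal, uncorrelated contributions the intensity is 11× that of one unit, giving a rise of 10·log₁₀ 11.
L_total = 91.8 + 10·log₁₀(11) = 91.8 + 10.414 = 102.21 dB(A).

102.2 dB(A)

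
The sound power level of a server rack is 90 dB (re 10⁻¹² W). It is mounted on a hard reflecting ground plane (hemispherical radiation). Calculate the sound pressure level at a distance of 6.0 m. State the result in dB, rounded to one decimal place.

Free-field hemispherical radiation: L_p = L_w − 10·log₁₀(2π·r²), r = 6.0 m.
2π·r² = 226.2 m², 10·log₁₀ of that is 23.545 dB.
L_p = 90 − 23.545 = 66.46 dB.

66.5 dB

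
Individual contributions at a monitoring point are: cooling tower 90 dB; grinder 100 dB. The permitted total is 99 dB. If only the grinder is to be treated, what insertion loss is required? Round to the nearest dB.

Everything except the grinder sums to 10^(90/10) = 1.000e+09 in linear terms, 90.00 dB.
To meet 99 dB overall, the treated grinder may contribute at most 10^(99/10) − 1.000e+09 = 6.943e+09, i.e. 98.42 dB.
Required insertion loss = 100 − 98.42 = 1.58 dB.

2 dB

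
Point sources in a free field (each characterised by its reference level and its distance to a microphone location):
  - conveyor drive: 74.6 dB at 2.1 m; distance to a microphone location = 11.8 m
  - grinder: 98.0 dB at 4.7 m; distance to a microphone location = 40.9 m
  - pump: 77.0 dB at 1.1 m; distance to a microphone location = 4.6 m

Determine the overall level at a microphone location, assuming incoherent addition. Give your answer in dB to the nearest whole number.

79 dB

Apply inverse-square spreading to bring every level to the receiver, then sum 10^(L/10).
conveyor drive: 74.6 − 20·log₁₀(11.8/2.1) = 74.6 − 14.99 = 59.61 dB.
grinder: 98.0 − 20·log₁₀(40.9/4.7) = 98.0 − 18.79 = 79.21 dB.
pump: 77.0 − 20·log₁₀(4.6/1.1) = 77.0 − 12.43 = 64.57 dB.
Σ 10^(L/10) = 8.710e+07 → L_total = 10·log₁₀(8.710e+07) = 79.40 dB.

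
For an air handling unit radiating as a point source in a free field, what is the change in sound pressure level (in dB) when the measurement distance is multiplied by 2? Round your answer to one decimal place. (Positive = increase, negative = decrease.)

Point-source spreading: ΔL = −20·log₁₀(r₂/r₁).
ΔL = −20·log₁₀(2) = -6.02 dB.

-6.0 dB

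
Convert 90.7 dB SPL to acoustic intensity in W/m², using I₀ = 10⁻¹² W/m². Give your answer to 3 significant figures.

I/I₀ = 10^(90.7/10) = 1.175e+09, so I = 1.175e+09 × 10⁻¹² W/m².

0.00117 W/m²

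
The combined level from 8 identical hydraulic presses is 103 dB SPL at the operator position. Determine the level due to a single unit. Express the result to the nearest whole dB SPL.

94 dB SPL

Dividing the total intensity by 8 lowers the level by 10·log₁₀ 8 = 9.031 dB: L₁ = 103 − 9.031.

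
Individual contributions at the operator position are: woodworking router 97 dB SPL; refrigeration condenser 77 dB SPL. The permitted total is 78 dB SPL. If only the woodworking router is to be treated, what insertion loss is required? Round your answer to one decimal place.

The untreated sources together contribute 10^(77/10) = 5.012e+07, i.e. 77.00 dB SPL.
The limit corresponds to 10^(78/10) = 6.310e+07; subtracting the fixed part leaves 1.298e+07 for the woodworking router, i.e. 71.13 dB SPL.
Required insertion loss = 97 − 71.13 = 25.87 dB.

25.9 dB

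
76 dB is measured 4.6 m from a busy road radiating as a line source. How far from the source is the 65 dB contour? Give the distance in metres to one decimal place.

The 11.0 dB drop corresponds to a distance ratio of 10^(11.0/10) for a line source.
r₂ = 4.6·10^((76−65)/10) = 4.6·10^(11.0/10) = 57.91 m.

57.9 m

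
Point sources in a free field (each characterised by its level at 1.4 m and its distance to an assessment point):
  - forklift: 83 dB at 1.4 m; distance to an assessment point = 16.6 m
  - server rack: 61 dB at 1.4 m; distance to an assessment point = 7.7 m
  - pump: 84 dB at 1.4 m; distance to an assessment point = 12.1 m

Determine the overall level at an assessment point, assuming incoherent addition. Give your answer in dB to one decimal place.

66.8 dB

First find each source's level at the receiver (point-source: −20·log₁₀(r/r_ref)), then combine on an intensity basis.
forklift: 83 − 20·log₁₀(16.6/1.4) = 83 − 21.48 = 61.52 dB.
server rack: 61 − 20·log₁₀(7.7/1.4) = 61 − 14.81 = 46.19 dB.
pump: 84 − 20·log₁₀(12.1/1.4) = 84 − 18.73 = 65.27 dB.
Σ 10^(L/10) = 4.823e+06 → L_total = 10·log₁₀(4.823e+06) = 66.83 dB.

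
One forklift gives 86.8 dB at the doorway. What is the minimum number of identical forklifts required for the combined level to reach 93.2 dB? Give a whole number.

5

The shortfall is 93.2 − 86.8 = 6.4 dB, and N units add 10·log₁₀ N, so need 10·log₁₀ N ≥ 6.4.
N ≥ 10^(6.4/10) = 4.365, so N = 5.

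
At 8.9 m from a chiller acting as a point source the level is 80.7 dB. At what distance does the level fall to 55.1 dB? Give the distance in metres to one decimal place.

169.6 m

The 25.6 dB drop corresponds to a distance ratio of 10^(25.6/20) for a point source.
r₂ = 8.9·10^((80.7−55.1)/20) = 8.9·10^(25.6/20) = 169.59 m.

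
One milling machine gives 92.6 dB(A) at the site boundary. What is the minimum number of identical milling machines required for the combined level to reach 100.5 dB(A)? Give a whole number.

7

N identical sources give L₁ + 10·log₁₀ N, so require 10·log₁₀ N ≥ 100.5 − 92.6 = 7.9 dB.
N ≥ 10^(7.9/10) = 6.166, so N = 7.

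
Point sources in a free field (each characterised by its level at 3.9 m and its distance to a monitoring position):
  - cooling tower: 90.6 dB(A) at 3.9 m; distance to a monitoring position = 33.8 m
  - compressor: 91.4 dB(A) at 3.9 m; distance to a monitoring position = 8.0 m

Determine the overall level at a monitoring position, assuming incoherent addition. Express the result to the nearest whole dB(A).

Propagate each source to the receiver with L = L_ref − 20·log₁₀(r/r_ref), then add intensities.
cooling tower: 90.6 − 20·log₁₀(33.8/3.9) = 90.6 − 18.76 = 71.84 dB(A).
compressor: 91.4 − 20·log₁₀(8.0/3.9) = 91.4 − 6.24 = 85.16 dB(A).
Σ 10^(L/10) = 3.433e+08 → L_total = 10·log₁₀(3.433e+08) = 85.36 dB(A).

85 dB(A)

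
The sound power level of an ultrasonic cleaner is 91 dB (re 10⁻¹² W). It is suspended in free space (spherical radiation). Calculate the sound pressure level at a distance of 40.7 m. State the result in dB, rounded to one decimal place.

Free-field spherical radiation: L_p = L_w − 10·log₁₀(4π·r²), r = 40.7 m.
4π·r² = 2.082e+04 m², 10·log₁₀ of that is 43.184 dB.
L_p = 91 − 43.184 = 47.82 dB.

47.8 dB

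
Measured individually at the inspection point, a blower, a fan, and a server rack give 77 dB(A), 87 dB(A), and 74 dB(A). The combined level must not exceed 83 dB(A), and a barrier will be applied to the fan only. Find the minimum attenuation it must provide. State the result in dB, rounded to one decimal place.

The untreated sources together contribute 10^(77/10) + 10^(74/10) = 7.524e+07, i.e. 78.76 dB(A).
The limit corresponds to 10^(83/10) = 1.995e+08; subtracting the fixed part leaves 1.243e+08 for the fan, i.e. 80.94 dB(A).
So the fan must be reduced from 87 to 80.94 dB(A): IL = 6.06 dB.

6.1 dB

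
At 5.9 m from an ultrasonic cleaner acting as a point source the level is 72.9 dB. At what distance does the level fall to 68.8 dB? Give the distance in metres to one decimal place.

The 4.1 dB drop corresponds to a distance ratio of 10^(4.1/20) for a point source.
r₂ = 5.9·10^((72.9−68.8)/20) = 5.9·10^(4.1/20) = 9.46 m.

9.5 m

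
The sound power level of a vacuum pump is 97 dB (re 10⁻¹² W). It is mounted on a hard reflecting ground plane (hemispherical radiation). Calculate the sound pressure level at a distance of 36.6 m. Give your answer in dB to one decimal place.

L_p = L_w − 10·log₁₀(2π·r²) with r = 36.6 m.
2π·r² = 8417 m², 10·log₁₀ of that is 39.251 dB.
L_p = 97 − 39.251 = 57.75 dB.

57.7 dB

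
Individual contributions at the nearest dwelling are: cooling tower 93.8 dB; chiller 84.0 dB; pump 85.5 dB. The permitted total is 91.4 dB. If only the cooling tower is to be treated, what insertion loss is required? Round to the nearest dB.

5 dB

The untreated sources together contribute 10^(84.0/10) + 10^(85.5/10) = 6.060e+08, i.e. 87.82 dB.
The limit corresponds to 10^(91.4/10) = 1.380e+09; subtracting the fixed part leaves 7.744e+08 for the cooling tower, i.e. 88.89 dB.
So the cooling tower must be reduced from 93.8 to 88.89 dB: IL = 4.91 dB.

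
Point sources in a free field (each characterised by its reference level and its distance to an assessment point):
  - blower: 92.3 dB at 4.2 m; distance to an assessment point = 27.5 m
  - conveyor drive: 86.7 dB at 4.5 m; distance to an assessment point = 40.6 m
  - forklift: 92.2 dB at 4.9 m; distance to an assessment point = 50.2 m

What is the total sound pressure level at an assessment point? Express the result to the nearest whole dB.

First find each source's level at the receiver (point-source: −20·log₁₀(r/r_ref)), then combine on an intensity basis.
blower: 92.3 − 20·log₁₀(27.5/4.2) = 92.3 − 16.32 = 75.98 dB.
conveyor drive: 86.7 − 20·log₁₀(40.6/4.5) = 86.7 − 19.11 = 67.59 dB.
forklift: 92.2 − 20·log₁₀(50.2/4.9) = 92.2 − 20.21 = 71.99 dB.
Σ 10^(L/10) = 6.117e+07 → L_total = 10·log₁₀(6.117e+07) = 77.87 dB.

78 dB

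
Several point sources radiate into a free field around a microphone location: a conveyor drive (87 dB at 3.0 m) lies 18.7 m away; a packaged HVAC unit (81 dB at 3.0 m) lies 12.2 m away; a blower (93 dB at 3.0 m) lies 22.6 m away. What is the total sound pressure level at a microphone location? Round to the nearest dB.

Apply inverse-square spreading to bring every level to the receiver, then sum 10^(L/10).
conveyor drive: 87 − 20·log₁₀(18.7/3.0) = 87 − 15.89 = 71.11 dB.
packaged HVAC unit: 81 − 20·log₁₀(12.2/3.0) = 81 − 12.18 = 68.82 dB.
blower: 93 − 20·log₁₀(22.6/3.0) = 93 − 17.54 = 75.46 dB.
Σ 10^(L/10) = 5.567e+07 → L_total = 10·log₁₀(5.567e+07) = 77.46 dB.

77 dB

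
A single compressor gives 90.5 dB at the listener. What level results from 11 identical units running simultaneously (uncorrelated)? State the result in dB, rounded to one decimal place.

100.9 dB

N identical incoherent sources raise the level by 10·log₁₀ N.
L_total = 90.5 + 10·log₁₀(11) = 90.5 + 10.414 = 100.91 dB.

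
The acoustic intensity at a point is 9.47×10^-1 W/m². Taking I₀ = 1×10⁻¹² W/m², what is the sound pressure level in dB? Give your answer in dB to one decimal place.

119.8 dB

L = 10·log₁₀(I/I₀) = 10·log₁₀(9.47×10^-1/10⁻¹²) = 10·log₁₀(9.47×10^11).
L = 10·(0.9763 + 11) = 119.76 dB.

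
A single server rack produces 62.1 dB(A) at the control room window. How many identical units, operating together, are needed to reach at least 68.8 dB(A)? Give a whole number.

N identical sources give L₁ + 10·log₁₀ N, so require 10·log₁₀ N ≥ 68.8 − 62.1 = 6.7 dB.
N ≥ 10^(6.7/10) = 4.677, so N = 5.

5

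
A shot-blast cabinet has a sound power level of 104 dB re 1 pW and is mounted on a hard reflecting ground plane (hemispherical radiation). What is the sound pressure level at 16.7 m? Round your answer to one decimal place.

L_p = L_w − 10·log₁₀(2π·r²) with r = 16.7 m.
2π·r² = 1752 m², 10·log₁₀ of that is 32.436 dB.
L_p = 104 − 32.436 = 71.56 dB.

71.6 dB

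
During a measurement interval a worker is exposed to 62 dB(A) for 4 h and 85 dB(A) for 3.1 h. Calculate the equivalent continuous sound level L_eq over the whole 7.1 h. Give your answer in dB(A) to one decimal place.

81.4 dB(A)

The energy average is taken in the linear domain: L_eq = 10·log₁₀[(Σ tᵢ·10^(Lᵢ/10))/T], T = 7.1 h.
Σ tᵢ·10^(Lᵢ/10) = 4·10^(62/10) + 3.1·10^(85/10) = 9.866e+08.
L_eq = 10·log₁₀(9.866e+08/7.1) = 81.43 dB(A).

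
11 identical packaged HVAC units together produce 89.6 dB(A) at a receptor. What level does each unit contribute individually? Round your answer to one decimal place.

Dividing the total intensity by 11 lowers the level by 10·log₁₀ 11 = 10.414 dB: L₁ = 89.6 − 10.414.

79.2 dB(A)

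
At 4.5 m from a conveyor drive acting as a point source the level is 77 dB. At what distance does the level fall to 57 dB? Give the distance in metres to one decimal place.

45.0 m

The 20.0 dB drop corresponds to a distance ratio of 10^(20.0/20) for a point source.
r₂ = 4.5·10^((77−57)/20) = 4.5·10^(20.0/20) = 45.00 m.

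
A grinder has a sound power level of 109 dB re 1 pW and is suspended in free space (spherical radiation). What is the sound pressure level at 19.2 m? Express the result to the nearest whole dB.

Free-field spherical radiation: L_p = L_w − 10·log₁₀(4π·r²), r = 19.2 m.
4π·r² = 4632 m², 10·log₁₀ of that is 36.658 dB.
L_p = 109 − 36.658 = 72.34 dB.

72 dB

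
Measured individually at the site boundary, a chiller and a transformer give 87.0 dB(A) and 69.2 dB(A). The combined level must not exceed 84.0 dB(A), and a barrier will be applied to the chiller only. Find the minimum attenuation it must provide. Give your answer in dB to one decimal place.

3.1 dB

Everything except the chiller sums to 10^(69.2/10) = 8.318e+06 in linear terms, 69.20 dB(A).
To meet 84.0 dB(A) overall, the treated chiller may contribute at most 10^(84.0/10) − 8.318e+06 = 2.429e+08, i.e. 83.85 dB(A).
So the chiller must be reduced from 87.0 to 83.85 dB(A): IL = 3.15 dB.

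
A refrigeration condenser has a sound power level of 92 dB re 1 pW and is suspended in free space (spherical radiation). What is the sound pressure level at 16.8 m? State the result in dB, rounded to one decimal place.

56.5 dB

Free-field spherical radiation: L_p = L_w − 10·log₁₀(4π·r²), r = 16.8 m.
4π·r² = 3547 m², 10·log₁₀ of that is 35.498 dB.
L_p = 92 − 35.498 = 56.50 dB.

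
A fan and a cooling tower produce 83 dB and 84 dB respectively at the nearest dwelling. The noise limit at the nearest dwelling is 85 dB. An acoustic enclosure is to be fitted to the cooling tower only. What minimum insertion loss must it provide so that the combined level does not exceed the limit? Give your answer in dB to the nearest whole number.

Everything except the cooling tower sums to 10^(83/10) = 1.995e+08 in linear terms, 83.00 dB.
The limit corresponds to 10^(85/10) = 3.162e+08; subtracting the fixed part leaves 1.167e+08 for the cooling tower, i.e. 80.67 dB.
So the cooling tower must be reduced from 84 to 80.67 dB: IL = 3.33 dB.

3 dB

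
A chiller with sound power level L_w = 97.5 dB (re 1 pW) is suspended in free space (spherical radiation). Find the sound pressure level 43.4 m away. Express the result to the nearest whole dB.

Free-field spherical radiation: L_p = L_w − 10·log₁₀(4π·r²), r = 43.4 m.
4π·r² = 2.367e+04 m², 10·log₁₀ of that is 43.742 dB.
L_p = 97.5 − 43.742 = 53.76 dB.

54 dB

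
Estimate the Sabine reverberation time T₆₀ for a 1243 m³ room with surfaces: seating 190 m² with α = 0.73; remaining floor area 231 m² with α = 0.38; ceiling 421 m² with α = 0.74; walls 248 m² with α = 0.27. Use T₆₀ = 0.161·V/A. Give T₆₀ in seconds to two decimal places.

Summing Sᵢαᵢ: 190·0.73 + 231·0.38 + 421·0.74 + 248·0.27 = 604.98 m².
T₆₀ = 0.161 × 1243 / 604.98 = 0.331 s.

0.33 s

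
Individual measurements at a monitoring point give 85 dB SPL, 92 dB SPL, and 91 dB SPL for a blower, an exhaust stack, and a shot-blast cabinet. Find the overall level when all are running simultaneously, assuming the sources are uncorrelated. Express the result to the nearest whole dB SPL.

Incoherent sources combine by intensity addition: L_total = 10·log₁₀(Σ 10^(L_i/10)).
Σ 10^(L/10) = 10^(85/10) + 10^(92/10) + 10^(91/10) = 3.160e+09.
L_total = 10·log₁₀(3.160e+09) = 95.00 dB SPL.

95 dB SPL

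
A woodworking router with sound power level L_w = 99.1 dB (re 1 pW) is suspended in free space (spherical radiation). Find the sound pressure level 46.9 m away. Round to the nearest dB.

The power spreads over a sphere of area 4π·r², so L_p = L_w − 10·log₁₀(4π·r²).
4π·r² = 2.764e+04 m², 10·log₁₀ of that is 44.416 dB.
L_p = 99.1 − 44.416 = 54.68 dB.

55 dB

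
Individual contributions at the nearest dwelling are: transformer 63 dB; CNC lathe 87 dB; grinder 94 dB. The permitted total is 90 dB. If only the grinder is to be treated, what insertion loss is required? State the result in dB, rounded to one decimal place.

The untreated sources together contribute 10^(63/10) + 10^(87/10) = 5.032e+08, i.e. 87.02 dB.
To meet 90 dB overall, the treated grinder may contribute at most 10^(90/10) − 5.032e+08 = 4.968e+08, i.e. 86.96 dB.
So the grinder must be reduced from 94 to 86.96 dB: IL = 7.04 dB.

7.0 dB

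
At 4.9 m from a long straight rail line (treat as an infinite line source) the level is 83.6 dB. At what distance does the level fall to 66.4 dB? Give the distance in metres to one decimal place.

257.2 m

For a line source L₁ − L₂ = 10·log₁₀(r₂/r₁), so r₂ = r₁·10^((L₁−L₂)/10).
r₂ = 4.9·10^((83.6−66.4)/10) = 4.9·10^(17.2/10) = 257.16 m.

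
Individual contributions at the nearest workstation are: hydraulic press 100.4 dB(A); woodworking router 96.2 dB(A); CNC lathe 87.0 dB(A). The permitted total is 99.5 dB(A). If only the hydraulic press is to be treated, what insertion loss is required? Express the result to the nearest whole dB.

4 dB

Fixed contribution from the other sources: Σ 10^(L/10) = 10^(96.2/10) + 10^(87.0/10) = 4.670e+09 (96.69 dB(A)).
To meet 99.5 dB(A) overall, the treated hydraulic press may contribute at most 10^(99.5/10) − 4.670e+09 = 4.243e+09, i.e. 96.28 dB(A).
So the hydraulic press must be reduced from 100.4 to 96.28 dB(A): IL = 4.12 dB.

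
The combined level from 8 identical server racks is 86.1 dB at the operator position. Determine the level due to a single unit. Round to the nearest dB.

8 equal contributions raise the level by 10·log₁₀ 8 = 9.031 dB, so each unit alone gives 86.1 − 9.031.

77 dB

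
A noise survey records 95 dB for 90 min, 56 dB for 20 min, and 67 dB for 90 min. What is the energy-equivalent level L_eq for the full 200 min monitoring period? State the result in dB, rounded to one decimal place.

The energy average is taken in the linear domain: L_eq = 10·log₁₀[(Σ tᵢ·10^(Lᵢ/10))/T], T = 200 min.
Σ tᵢ·10^(Lᵢ/10) = 90·10^(95/10) + 20·10^(56/10) + 90·10^(67/10) = 2.851e+11.
L_eq = 10·log₁₀(2.851e+11/200) = 91.54 dB.

91.5 dB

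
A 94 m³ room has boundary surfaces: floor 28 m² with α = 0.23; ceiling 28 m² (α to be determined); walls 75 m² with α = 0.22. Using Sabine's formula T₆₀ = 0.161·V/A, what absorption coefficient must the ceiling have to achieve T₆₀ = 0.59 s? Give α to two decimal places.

A = 0.161·V/T₆₀ = 0.161·94/0.59 = 25.65 m² sabins.
Absorption from the other surfaces = 28·0.23 + 75·0.22 = 22.94 m², so the ceiling must supply 2.71 m² over 28 m².
α = 2.71/28 = 0.097.

0.10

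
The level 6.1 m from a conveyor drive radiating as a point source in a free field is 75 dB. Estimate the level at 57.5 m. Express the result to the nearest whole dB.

56 dB

For a point source, L₂ = L₁ − 20·log₁₀(r₂/r₁).
L₂ = 75 − 20·log₁₀(57.5/6.1) = 75 − 19.487 = 55.51 dB.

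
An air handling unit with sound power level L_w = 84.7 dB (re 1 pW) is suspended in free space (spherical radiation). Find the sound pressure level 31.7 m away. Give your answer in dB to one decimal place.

L_p = L_w − 10·log₁₀(4π·r²) with r = 31.7 m.
4π·r² = 1.263e+04 m², 10·log₁₀ of that is 41.013 dB.
L_p = 84.7 − 41.013 = 43.69 dB.

43.7 dB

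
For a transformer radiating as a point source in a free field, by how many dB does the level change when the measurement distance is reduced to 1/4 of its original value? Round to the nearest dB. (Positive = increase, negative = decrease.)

+12 dB

With spherical spreading the level changes by −20·log₁₀(r₂/r₁).
ΔL = −20·log₁₀(0.25) = +12.04 dB.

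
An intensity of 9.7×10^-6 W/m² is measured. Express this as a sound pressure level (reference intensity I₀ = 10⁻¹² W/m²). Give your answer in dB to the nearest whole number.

70 dB

Dividing by I₀ shifts the exponent by 12: I/I₀ = 9.7×10^6.
L = 10·(0.9868 + 6) = 69.87 dB.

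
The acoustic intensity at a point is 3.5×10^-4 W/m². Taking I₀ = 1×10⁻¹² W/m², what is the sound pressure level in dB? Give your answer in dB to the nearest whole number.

85 dB

L = 10·log₁₀(I/I₀) = 10·log₁₀(3.5×10^-4/10⁻¹²) = 10·log₁₀(3.5×10^8).
L = 10·(0.5441 + 8) = 85.44 dB.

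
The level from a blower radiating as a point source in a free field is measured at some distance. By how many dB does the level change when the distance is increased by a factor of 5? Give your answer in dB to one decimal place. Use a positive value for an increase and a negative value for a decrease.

A point source loses 6 dB per doubling of distance; generally ΔL = −20·log₁₀(r₂/r₁).
ΔL = −20·log₁₀(5) = -13.98 dB.

-14.0 dB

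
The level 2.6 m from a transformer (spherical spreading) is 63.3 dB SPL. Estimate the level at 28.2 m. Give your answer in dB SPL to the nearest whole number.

Point-source attenuation: ΔL = 20·log₁₀(r₂/r₁) = 20·log₁₀(28.2/2.6) = 20.706 dB.
L₂ = 63.3 − 20·log₁₀(28.2/2.6) = 63.3 − 20.706 = 42.59 dB SPL.

43 dB SPL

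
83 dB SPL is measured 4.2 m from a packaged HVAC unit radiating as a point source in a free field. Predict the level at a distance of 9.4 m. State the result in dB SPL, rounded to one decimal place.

76.0 dB SPL

For a point source, L₂ = L₁ − 20·log₁₀(r₂/r₁).
L₂ = 83 − 20·log₁₀(9.4/4.2) = 83 − 6.998 = 76.00 dB SPL.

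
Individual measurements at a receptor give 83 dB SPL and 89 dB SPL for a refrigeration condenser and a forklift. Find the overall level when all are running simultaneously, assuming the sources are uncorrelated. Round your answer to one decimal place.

90.0 dB SPL

For uncorrelated sources the intensities add, so convert each level to linear form, sum, and take 10·log₁₀ of the total.
Σ 10^(L/10) = 10^(83/10) + 10^(89/10) = 9.939e+08.
L_total = 10·log₁₀(9.939e+08) = 89.97 dB SPL.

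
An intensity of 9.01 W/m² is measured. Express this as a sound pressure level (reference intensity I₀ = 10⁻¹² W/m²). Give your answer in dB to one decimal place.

I/I₀ = 9.01/10⁻¹² = 9.01×10^12, and L = 10·log₁₀(I/I₀).
L = 10·(0.9547 + 12) = 129.55 dB.

129.5 dB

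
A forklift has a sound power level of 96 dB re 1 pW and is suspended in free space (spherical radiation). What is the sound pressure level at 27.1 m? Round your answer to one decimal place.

56.3 dB

The power spreads over a sphere of area 4π·r², so L_p = L_w − 10·log₁₀(4π·r²).
4π·r² = 9229 m², 10·log₁₀ of that is 39.651 dB.
L_p = 96 − 39.651 = 56.35 dB.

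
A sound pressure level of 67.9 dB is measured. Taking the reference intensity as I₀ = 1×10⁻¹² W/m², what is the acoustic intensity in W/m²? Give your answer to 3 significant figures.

6.17e-06 W/m²

I = I₀·10^(L/10) = 10⁻¹² × 10^(67.9/10) = 10^(-5.210).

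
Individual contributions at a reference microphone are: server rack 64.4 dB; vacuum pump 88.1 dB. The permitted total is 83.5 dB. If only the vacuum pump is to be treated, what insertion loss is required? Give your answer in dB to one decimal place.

4.7 dB

The untreated sources together contribute 10^(64.4/10) = 2.754e+06, i.e. 64.40 dB.
To meet 83.5 dB overall, the treated vacuum pump may contribute at most 10^(83.5/10) − 2.754e+06 = 2.211e+08, i.e. 83.45 dB.
Required insertion loss = 88.1 − 83.45 = 4.65 dB.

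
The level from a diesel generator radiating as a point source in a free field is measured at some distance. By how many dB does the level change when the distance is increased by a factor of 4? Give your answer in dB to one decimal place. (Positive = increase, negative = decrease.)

-12.0 dB

A point source loses 6 dB per doubling of distance; generally ΔL = −20·log₁₀(r₂/r₁).
ΔL = −20·log₁₀(4) = -12.04 dB.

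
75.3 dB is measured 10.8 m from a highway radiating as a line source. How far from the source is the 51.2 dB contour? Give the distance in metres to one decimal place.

For a line source L₁ − L₂ = 10·log₁₀(r₂/r₁), so r₂ = r₁·10^((L₁−L₂)/10).
r₂ = 10.8·10^((75.3−51.2)/10) = 10.8·10^(24.1/10) = 2776.03 m.

2776.0 m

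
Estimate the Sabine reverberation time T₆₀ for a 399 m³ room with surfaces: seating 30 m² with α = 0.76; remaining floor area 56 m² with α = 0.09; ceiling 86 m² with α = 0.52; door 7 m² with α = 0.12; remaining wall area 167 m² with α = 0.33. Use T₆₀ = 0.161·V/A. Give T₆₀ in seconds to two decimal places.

Summing Sᵢαᵢ: 30·0.76 + 56·0.09 + 86·0.52 + 7·0.12 + 167·0.33 = 128.51 m².
T₆₀ = 0.161 × 399 / 128.51 = 0.500 s.

0.50 s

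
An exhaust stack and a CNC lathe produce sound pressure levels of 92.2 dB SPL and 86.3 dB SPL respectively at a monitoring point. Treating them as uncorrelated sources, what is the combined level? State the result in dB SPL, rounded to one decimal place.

For uncorrelated sources the intensities add, so convert each level to linear form, sum, and take 10·log₁₀ of the total.
Σ 10^(L/10) = 10^(92.2/10) + 10^(86.3/10) = 2.086e+09.
L_total = 10·log₁₀(2.086e+09) = 93.19 dB SPL.

93.2 dB SPL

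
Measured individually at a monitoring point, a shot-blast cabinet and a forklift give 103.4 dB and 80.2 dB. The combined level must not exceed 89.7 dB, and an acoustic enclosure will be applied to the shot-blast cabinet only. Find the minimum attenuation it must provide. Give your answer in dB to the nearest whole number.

Fixed contribution from the other source: Σ 10^(L/10) = 10^(80.2/10) = 1.047e+08 (80.20 dB).
The limit corresponds to 10^(89.7/10) = 9.333e+08; subtracting the fixed part leaves 8.285e+08 for the shot-blast cabinet, i.e. 89.18 dB.
Required insertion loss = 103.4 − 89.18 = 14.22 dB.

14 dB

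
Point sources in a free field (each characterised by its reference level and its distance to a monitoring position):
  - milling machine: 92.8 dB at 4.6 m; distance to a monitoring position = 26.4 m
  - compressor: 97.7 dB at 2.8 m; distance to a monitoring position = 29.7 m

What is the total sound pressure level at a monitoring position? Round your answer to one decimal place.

80.4 dB

Apply inverse-square spreading to bring every level to the receiver, then sum 10^(L/10).
milling machine: 92.8 − 20·log₁₀(26.4/4.6) = 92.8 − 15.18 = 77.62 dB.
compressor: 97.7 − 20·log₁₀(29.7/2.8) = 97.7 − 20.51 = 77.19 dB.
Σ 10^(L/10) = 1.102e+08 → L_total = 10·log₁₀(1.102e+08) = 80.42 dB.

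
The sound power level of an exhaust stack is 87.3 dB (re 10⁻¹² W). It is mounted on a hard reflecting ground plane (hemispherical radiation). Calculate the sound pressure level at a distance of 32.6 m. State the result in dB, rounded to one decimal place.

L_p = L_w − 10·log₁₀(2π·r²) with r = 32.6 m.
2π·r² = 6678 m², 10·log₁₀ of that is 38.246 dB.
L_p = 87.3 − 38.246 = 49.05 dB.

49.1 dB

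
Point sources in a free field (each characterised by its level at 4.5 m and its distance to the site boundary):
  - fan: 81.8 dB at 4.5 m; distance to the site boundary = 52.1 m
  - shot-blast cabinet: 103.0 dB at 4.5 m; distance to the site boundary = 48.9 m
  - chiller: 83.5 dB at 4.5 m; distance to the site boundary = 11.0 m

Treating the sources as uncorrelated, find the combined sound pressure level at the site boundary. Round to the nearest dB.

83 dB

Apply inverse-square spreading to bring every level to the receiver, then sum 10^(L/10).
fan: 81.8 − 20·log₁₀(52.1/4.5) = 81.8 − 21.27 = 60.53 dB.
shot-blast cabinet: 103.0 − 20·log₁₀(48.9/4.5) = 103.0 − 20.72 = 82.28 dB.
chiller: 83.5 − 20·log₁₀(11.0/4.5) = 83.5 − 7.76 = 75.74 dB.
Σ 10^(L/10) = 2.076e+08 → L_total = 10·log₁₀(2.076e+08) = 83.17 dB.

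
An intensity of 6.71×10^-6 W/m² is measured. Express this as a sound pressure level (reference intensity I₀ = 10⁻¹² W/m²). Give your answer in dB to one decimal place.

L = 10·log₁₀(I/I₀) = 10·log₁₀(6.71×10^-6/10⁻¹²) = 10·log₁₀(6.71×10^6).
L = 10·(0.8267 + 6) = 68.27 dB.

68.3 dB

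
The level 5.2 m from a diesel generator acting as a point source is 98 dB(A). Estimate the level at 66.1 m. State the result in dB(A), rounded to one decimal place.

75.9 dB(A)

Spherical spreading from a point source gives a 20·log₁₀(r₂/r₁) drop.
L₂ = 98 − 20·log₁₀(66.1/5.2) = 98 − 22.084 = 75.92 dB(A).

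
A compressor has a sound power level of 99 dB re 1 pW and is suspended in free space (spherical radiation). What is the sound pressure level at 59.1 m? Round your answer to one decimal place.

The power spreads over a sphere of area 4π·r², so L_p = L_w − 10·log₁₀(4π·r²).
4π·r² = 4.389e+04 m², 10·log₁₀ of that is 46.424 dB.
L_p = 99 − 46.424 = 52.58 dB.

52.6 dB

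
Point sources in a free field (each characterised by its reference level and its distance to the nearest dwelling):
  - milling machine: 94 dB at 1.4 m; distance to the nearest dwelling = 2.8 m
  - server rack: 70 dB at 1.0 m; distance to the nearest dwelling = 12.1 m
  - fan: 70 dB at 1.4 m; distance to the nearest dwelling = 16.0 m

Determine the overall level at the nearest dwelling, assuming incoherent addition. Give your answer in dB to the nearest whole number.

88 dB

Apply inverse-square spreading to bring every level to the receiver, then sum 10^(L/10).
milling machine: 94 − 20·log₁₀(2.8/1.4) = 94 − 6.02 = 87.98 dB.
server rack: 70 − 20·log₁₀(12.1/1.0) = 70 − 21.66 = 48.34 dB.
fan: 70 − 20·log₁₀(16.0/1.4) = 70 − 21.16 = 48.84 dB.
Σ 10^(L/10) = 6.281e+08 → L_total = 10·log₁₀(6.281e+08) = 87.98 dB.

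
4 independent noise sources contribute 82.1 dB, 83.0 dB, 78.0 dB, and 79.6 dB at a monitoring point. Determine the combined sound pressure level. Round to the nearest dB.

87 dB

For uncorrelated sources the intensities add, so convert each level to linear form, sum, and take 10·log₁₀ of the total.
Σ 10^(L/10) = 10^(82.1/10) + 10^(83.0/10) + 10^(78.0/10) + 10^(79.6/10) = 5.160e+08.
L_total = 10·log₁₀(5.160e+08) = 87.13 dB.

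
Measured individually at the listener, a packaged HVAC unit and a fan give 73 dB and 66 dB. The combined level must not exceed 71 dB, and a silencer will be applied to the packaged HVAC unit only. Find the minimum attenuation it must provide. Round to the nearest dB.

4 dB

The untreated sources together contribute 10^(66/10) = 3.981e+06, i.e. 66.00 dB.
The limit corresponds to 10^(71/10) = 1.259e+07; subtracting the fixed part leaves 8.608e+06 for the packaged HVAC unit, i.e. 69.35 dB.
So the packaged HVAC unit must be reduced from 73 to 69.35 dB: IL = 3.65 dB.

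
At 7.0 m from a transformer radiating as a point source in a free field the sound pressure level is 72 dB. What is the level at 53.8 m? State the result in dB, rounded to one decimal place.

54.3 dB

Spherical spreading from a point source gives a 20·log₁₀(r₂/r₁) drop.
L₂ = 72 − 20·log₁₀(53.8/7.0) = 72 − 17.714 = 54.29 dB.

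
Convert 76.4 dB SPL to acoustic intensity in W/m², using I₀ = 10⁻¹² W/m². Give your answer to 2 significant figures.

4.4e-05 W/m²

I/I₀ = 10^(76.4/10) = 4.365e+07, so I = 4.365e+07 × 10⁻¹² W/m².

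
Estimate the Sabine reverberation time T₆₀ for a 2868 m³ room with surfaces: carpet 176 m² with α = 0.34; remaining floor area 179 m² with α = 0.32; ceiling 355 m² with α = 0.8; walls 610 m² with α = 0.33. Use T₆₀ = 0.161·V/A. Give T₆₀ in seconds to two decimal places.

Summing Sᵢαᵢ: 176·0.34 + 179·0.32 + 355·0.8 + 610·0.33 = 602.42 m².
T₆₀ = 0.161·V/A = 0.161·2868/602.42 = 0.766 s.

0.77 s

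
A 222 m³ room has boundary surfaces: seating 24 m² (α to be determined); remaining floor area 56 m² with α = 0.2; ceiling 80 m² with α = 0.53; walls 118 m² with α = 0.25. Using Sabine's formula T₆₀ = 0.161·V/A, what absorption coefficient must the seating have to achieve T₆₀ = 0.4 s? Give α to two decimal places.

0.26

A = 0.161·V/T₆₀ = 0.161·222/0.4 = 89.36 m² sabins.
Absorption from the other surfaces = 56·0.2 + 80·0.53 + 118·0.25 = 83.10 m², so the seating must supply 6.25 m² over 24 m².
α = 6.25/24 = 0.261.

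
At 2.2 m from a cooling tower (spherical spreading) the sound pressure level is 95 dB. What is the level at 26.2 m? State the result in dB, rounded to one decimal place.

Spherical spreading from a point source gives a 20·log₁₀(r₂/r₁) drop.
L₂ = 95 − 20·log₁₀(26.2/2.2) = 95 − 21.518 = 73.48 dB.

73.5 dB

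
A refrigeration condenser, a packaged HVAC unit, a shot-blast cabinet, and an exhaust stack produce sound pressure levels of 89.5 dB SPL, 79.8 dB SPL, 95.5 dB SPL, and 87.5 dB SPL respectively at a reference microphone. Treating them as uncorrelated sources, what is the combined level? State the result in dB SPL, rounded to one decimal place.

Incoherent sources combine by intensity addition: L_total = 10·log₁₀(Σ 10^(L_i/10)).
Σ 10^(L/10) = 10^(89.5/10) + 10^(79.8/10) + 10^(95.5/10) + 10^(87.5/10) = 5.097e+09.
L_total = 10·log₁₀(5.097e+09) = 97.07 dB SPL.

97.1 dB SPL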